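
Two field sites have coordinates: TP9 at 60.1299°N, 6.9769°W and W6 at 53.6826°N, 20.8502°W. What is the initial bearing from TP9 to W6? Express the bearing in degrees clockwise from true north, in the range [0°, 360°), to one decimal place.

235.6°

Δλ = -13.8733°
y = sin Δλ · cos φ₂ = -0.142009
x = cos φ₁ sin φ₂ − sin φ₁ cos φ₂ cos Δλ = -0.097307
θ = atan2(y, x) = -124.4197° → 235.5803° (mod 360°)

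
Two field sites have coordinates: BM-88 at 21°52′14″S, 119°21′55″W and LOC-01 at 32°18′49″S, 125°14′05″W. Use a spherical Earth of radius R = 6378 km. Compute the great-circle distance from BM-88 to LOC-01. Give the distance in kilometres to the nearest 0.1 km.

1299.2 km

BM-88: φ = -21.87056°, λ = -119.36528°
LOC-01: φ = -32.31361°, λ = -125.23472°
Δφ = -10.4431°,  Δλ = -5.8694°
a = sin²(Δφ/2) + cos φ₁ cos φ₂ sin²(Δλ/2) = 0.010338
c = 2·arcsin(√a) = 0.203705 rad = 11.6714°
d = R·c = 6378 × 0.203705 = 1299.2 km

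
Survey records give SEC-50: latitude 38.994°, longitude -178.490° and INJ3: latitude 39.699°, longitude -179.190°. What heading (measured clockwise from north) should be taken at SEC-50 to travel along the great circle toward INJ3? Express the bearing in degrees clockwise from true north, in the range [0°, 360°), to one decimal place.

322.7°

Δλ = -0.7000°
y = sin Δλ · cos φ₂ = -0.009400
x = cos φ₁ sin φ₂ − sin φ₁ cos φ₂ cos Δλ = 0.012340
θ = atan2(y, x) = -37.2972° → 322.7028° (mod 360°)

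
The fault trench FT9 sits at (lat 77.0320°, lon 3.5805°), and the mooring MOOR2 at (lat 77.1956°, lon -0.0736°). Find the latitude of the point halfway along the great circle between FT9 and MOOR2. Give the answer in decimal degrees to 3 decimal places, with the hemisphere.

77.120°N

Bx = cos φ₂ cos Δλ = 0.221173,  By = cos φ₂ sin Δλ = -0.014125
φₘ = atan2(sin φ₁ + sin φ₂, √((cos φ₁ + Bx)² + By²)) = 77.12013°
λₘ = λ₁ + atan2(By, cos φ₁ + Bx) = 1.76486°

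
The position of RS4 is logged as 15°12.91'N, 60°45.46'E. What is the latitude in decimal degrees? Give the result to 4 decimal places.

15.2152°N

15° + 12.91′/60 = 15 + 0.21517 = 15.2152°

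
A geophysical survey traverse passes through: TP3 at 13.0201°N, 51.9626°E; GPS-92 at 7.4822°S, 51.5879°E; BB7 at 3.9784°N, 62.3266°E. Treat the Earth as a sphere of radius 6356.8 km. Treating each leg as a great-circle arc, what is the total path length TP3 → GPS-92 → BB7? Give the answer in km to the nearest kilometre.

4016 km

TP3→GPS-92: c = 0.357892 rad, d = 2275.05 km
GPS-92→BB7: c = 0.273839 rad, d = 1740.74 km
Total = 2275.05 + 1740.74 = 4015.79 km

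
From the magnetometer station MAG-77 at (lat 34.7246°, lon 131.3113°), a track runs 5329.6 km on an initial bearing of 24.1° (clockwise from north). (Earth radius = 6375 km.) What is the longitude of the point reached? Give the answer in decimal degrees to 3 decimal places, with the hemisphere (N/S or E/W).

δ = d/R = 5329.6/6375 = 0.836016 rad
φ₂ = arcsin(sin φ₁ cos δ + cos φ₁ sin δ cos θ)
   = arcsin(0.56963·0.67042 + 0.82190·0.74198·0.91283) = 69.81283°
λ₂ = λ₁ + atan2(sin θ sin δ cos φ₁, cos δ − sin φ₁ sin φ₂) = -167.29192°

167.292°W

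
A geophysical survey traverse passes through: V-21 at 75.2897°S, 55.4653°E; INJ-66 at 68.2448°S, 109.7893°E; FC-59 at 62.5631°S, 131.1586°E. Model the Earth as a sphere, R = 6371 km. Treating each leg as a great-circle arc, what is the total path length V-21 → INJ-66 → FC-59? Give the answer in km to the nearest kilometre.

3121 km

V-21→INJ-66: c = 0.307074 rad, d = 1956.37 km
INJ-66→FC-59: c = 0.182758 rad, d = 1164.35 km
Total = 1956.37 + 1164.35 = 3120.72 km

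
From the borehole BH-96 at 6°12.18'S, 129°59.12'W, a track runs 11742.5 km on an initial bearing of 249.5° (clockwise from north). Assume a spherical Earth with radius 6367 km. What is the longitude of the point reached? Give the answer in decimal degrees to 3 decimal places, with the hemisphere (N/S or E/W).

121.333°E

BH-96: φ = -6.20300°, λ = -129.98533°
δ = d/R = 11742.5/6367 = 1.844275 rad
φ₂ = arcsin(sin φ₁ cos δ + cos φ₁ sin δ cos θ)
   = arcsin(-0.10805·-0.27008 + 0.99415·0.96284·-0.35021) = -17.82049°
λ₂ = λ₁ + atan2(sin θ sin δ cos φ₁, cos δ − sin φ₁ sin φ₂) = 121.33338°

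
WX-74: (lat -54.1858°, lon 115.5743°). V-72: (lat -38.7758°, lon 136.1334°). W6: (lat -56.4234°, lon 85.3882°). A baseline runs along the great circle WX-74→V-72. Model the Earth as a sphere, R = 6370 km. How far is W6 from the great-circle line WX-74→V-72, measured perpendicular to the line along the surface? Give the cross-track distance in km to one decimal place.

636.1 km

δ₁₃ = central angle WX-74→W6 = 0.299943 rad  (haversine)
θ₁₃ = bearing WX-74→W6 = 250.247°,  θ₁₂ = bearing WX-74→V-72 = 50.528°
dₓₜ = R·arcsin(sin δ₁₃ · sin(θ₁₃ − θ₁₂)) = 6370·arcsin(0.29547·sin(199.719°)) = -636.095 km
|dₓₜ| = 636.095 km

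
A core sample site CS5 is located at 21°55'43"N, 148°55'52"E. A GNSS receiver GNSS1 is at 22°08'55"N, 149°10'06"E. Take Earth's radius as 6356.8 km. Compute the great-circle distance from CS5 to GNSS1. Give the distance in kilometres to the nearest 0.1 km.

CS5: φ = +21.92861°, λ = +148.93111°
GNSS1: φ = +22.14861°, λ = +149.16833°
Δφ = 0.2200°,  Δλ = 0.2372°
a = sin²(Δφ/2) + cos φ₁ cos φ₂ sin²(Δλ/2) = 0.000007
c = 2·arcsin(√a) = 0.005429 rad = 0.3110°
d = R·c = 6356.8 × 0.005429 = 34.5 km

34.5 km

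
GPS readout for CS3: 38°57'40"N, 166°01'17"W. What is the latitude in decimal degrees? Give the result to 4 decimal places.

38.9611°N

38° + 57′/60 + 40″/3600 = 38 + 0.95000 + 0.01111 = 38.9611°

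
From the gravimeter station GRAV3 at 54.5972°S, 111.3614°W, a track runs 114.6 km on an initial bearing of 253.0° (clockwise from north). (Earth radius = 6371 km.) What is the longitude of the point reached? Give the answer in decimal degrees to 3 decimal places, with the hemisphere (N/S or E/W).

113.075°W

δ = d/R = 114.6/6371 = 0.017988 rad
φ₂ = arcsin(sin φ₁ cos δ + cos φ₁ sin δ cos θ)
   = arcsin(-0.81510·0.99984 + 0.57932·0.01799·-0.29237) = -54.88650°
λ₂ = λ₁ + atan2(sin θ sin δ cos φ₁, cos δ − sin φ₁ sin φ₂) = -113.07504°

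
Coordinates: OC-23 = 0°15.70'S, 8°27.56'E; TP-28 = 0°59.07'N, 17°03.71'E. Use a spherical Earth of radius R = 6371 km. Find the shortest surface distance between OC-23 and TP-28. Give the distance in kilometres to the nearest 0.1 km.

966.5 km

OC-23: φ = -0.26167°, λ = +8.45933°
TP-28: φ = +0.98450°, λ = +17.06183°
Δφ = 1.2462°,  Δλ = 8.6025°
a = sin²(Δφ/2) + cos φ₁ cos φ₂ sin²(Δλ/2) = 0.005742
c = 2·arcsin(√a) = 0.151703 rad = 8.6920°
d = R·c = 6371 × 0.151703 = 966.5 km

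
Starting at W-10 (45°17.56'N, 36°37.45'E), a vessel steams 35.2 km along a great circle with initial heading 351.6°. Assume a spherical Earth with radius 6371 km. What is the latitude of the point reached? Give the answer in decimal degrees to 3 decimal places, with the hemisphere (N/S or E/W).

45.606°N

W-10: φ = +45.29267°, λ = +36.62417°
δ = d/R = 35.2/6371 = 0.005525 rad
φ₂ = arcsin(sin φ₁ cos δ + cos φ₁ sin δ cos θ)
   = arcsin(0.71071·0.99998 + 0.70349·0.00553·0.98927) = 45.60581°
λ₂ = λ₁ + atan2(sin θ sin δ cos φ₁, cos δ − sin φ₁ sin φ₂) = 36.55807°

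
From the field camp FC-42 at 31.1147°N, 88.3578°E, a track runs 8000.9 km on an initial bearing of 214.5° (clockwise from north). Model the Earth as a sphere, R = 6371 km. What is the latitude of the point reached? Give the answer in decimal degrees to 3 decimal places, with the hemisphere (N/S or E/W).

δ = d/R = 8000.9/6371 = 1.255831 rad
φ₂ = arcsin(sin φ₁ cos δ + cos φ₁ sin δ cos θ)
   = arcsin(0.51675·0.30978 + 0.85613·0.95081·-0.82413) = -30.71532°
λ₂ = λ₁ + atan2(sin θ sin δ cos φ₁, cos δ − sin φ₁ sin φ₂) = 49.57132°

30.715°S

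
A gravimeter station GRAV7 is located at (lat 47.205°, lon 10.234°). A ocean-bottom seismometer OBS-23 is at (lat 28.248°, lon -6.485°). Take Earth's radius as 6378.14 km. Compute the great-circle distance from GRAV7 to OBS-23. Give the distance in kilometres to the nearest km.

2561 km

Δφ = -18.9570°,  Δλ = -16.7190°
a = sin²(Δφ/2) + cos φ₁ cos φ₂ sin²(Δλ/2) = 0.039768
c = 2·arcsin(√a) = 0.401531 rad = 23.0060°
d = R·c = 6378.14 × 0.401531 = 2561.0 km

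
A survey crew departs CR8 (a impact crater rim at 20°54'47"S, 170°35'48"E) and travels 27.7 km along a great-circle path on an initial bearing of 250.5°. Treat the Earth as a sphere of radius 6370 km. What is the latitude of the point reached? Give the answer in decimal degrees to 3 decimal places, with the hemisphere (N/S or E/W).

20.996°S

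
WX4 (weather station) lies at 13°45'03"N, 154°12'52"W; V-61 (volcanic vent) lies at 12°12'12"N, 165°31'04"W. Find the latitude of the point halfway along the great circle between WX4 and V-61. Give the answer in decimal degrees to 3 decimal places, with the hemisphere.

13.038°N

WX4: φ = +13.75083°, λ = -154.21444°
V-61: φ = +12.20333°, λ = -165.51778°
Bx = cos φ₂ cos Δλ = 0.958445,  By = cos φ₂ sin Δλ = -0.191574
φₘ = atan2(sin φ₁ + sin φ₂, √((cos φ₁ + Bx)² + By²)) = 13.03831°
λₘ = λ₁ + atan2(By, cos φ₁ + Bx) = -159.88376°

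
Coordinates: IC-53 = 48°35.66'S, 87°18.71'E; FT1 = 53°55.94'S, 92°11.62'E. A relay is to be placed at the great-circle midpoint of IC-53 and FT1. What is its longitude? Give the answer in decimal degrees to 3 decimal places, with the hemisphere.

IC-53: φ = -48.59433°, λ = +87.31183°
FT1: φ = -53.93233°, λ = +92.19367°
Bx = cos φ₂ cos Δλ = 0.586605,  By = cos φ₂ sin Δλ = 0.050102
φₘ = atan2(sin φ₁ + sin φ₂, √((cos φ₁ + Bx)² + By²)) = -51.28863°
λₘ = λ₁ + atan2(By, cos φ₁ + Bx) = 89.61082°

89.611°E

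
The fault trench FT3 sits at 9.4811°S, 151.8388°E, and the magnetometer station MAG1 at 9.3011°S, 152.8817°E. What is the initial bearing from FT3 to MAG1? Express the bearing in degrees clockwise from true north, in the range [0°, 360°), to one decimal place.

Δλ = 1.0429°
y = sin Δλ · cos φ₂ = 0.017962
x = cos φ₁ sin φ₂ − sin φ₁ cos φ₂ cos Δλ = 0.003115
θ = atan2(y, x) = 80.1624° → 80.1624° (mod 360°)

80.2°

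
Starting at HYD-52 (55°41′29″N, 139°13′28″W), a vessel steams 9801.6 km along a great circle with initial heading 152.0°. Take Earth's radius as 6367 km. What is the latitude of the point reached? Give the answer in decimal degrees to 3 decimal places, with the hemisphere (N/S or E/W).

HYD-52: φ = +55.69139°, λ = -139.22444°
δ = d/R = 9801.6/6367 = 1.539438 rad
φ₂ = arcsin(sin φ₁ cos δ + cos φ₁ sin δ cos θ)
   = arcsin(0.82601·0.03135 + 0.56365·0.99951·-0.88295) = -28.13369°
λ₂ = λ₁ + atan2(sin θ sin δ cos φ₁, cos δ − sin φ₁ sin φ₂) = -107.07634°

28.134°S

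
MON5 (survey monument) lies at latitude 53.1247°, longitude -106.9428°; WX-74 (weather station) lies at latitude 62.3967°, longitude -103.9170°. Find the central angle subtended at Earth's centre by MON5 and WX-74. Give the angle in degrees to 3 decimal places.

9.409°

Δφ = 9.2720°,  Δλ = 3.0258°
a = sin²(Δφ/2) + cos φ₁ cos φ₂ sin²(Δλ/2) = 0.006727
c = 2·arcsin(√a) = 0.164215 rad = 9.4088°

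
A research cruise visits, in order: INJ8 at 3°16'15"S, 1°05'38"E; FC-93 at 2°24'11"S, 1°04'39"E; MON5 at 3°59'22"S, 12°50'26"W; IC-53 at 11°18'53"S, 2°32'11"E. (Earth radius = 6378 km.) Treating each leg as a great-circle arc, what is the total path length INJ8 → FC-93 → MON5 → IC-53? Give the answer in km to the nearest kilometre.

INJ8: φ = -3.27083°, λ = +1.09389°
FC-93: φ = -2.40306°, λ = +1.07750°
MON5: φ = -3.98944°, λ = -12.84056°
IC-53: φ = -11.31472°, λ = +2.53639°
INJ8→FC-93: c = 0.015148 rad, d = 96.62 km
FC-93→MON5: c = 0.244104 rad, d = 1556.89 km
MON5→IC-53: c = 0.294934 rad, d = 1881.09 km
Total = 96.62 + 1556.89 + 1881.09 = 3534.60 km

3535 km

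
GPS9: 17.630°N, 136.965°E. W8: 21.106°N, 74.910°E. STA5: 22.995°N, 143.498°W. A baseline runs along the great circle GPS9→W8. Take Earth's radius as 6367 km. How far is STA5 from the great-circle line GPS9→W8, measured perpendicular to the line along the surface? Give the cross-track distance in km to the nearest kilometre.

δ₁₃ = central angle GPS9→STA5 = 1.289465 rad  (haversine)
θ₁₃ = bearing GPS9→STA5 = 70.437°,  θ₁₂ = bearing GPS9→W8 = 284.346°
dₓₜ = R·arcsin(sin δ₁₃ · sin(θ₁₃ − θ₁₂)) = 6367·arcsin(0.96069·sin(-213.908°)) = 3601.266 km
|dₓₜ| = 3601.266 km

3601 km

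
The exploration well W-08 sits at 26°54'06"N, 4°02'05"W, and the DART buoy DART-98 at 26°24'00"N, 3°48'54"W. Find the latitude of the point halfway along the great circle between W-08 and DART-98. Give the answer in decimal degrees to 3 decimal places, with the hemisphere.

26.651°N

W-08: φ = +26.90167°, λ = -4.03472°
DART-98: φ = +26.40000°, λ = -3.81500°
Bx = cos φ₂ cos Δλ = 0.895705,  By = cos φ₂ sin Δλ = 0.003435
φₘ = atan2(sin φ₁ + sin φ₂, √((cos φ₁ + Bx)² + By²)) = 26.65088°
λₘ = λ₁ + atan2(By, cos φ₁ + Bx) = -3.92462°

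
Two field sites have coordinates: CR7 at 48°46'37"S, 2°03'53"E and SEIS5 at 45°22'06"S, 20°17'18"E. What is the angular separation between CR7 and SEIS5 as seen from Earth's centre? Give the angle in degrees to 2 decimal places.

12.84°

CR7: φ = -48.77694°, λ = +2.06472°
SEIS5: φ = -45.36833°, λ = +20.28833°
Δφ = 3.4086°,  Δλ = 18.2236°
a = sin²(Δφ/2) + cos φ₁ cos φ₂ sin²(Δλ/2) = 0.012495
c = 2·arcsin(√a) = 0.224032 rad = 12.8361°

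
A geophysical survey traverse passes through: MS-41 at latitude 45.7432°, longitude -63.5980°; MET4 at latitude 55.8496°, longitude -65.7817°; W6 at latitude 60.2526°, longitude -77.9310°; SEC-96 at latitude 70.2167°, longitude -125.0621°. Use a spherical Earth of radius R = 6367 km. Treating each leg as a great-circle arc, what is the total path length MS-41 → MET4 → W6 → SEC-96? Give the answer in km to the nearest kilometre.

MS-41→MET4: c = 0.178004 rad, d = 1133.35 km
MET4→W6: c = 0.135675 rad, d = 863.85 km
W6→SEC-96: c = 0.373021 rad, d = 2375.03 km
Total = 1133.35 + 863.85 + 2375.03 = 4372.22 km

4372 km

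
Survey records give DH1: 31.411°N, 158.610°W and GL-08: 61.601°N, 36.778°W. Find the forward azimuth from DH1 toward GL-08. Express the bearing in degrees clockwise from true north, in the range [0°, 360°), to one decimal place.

24.6°

Δλ = 121.8320°
y = sin Δλ · cos φ₂ = 0.404076
x = cos φ₁ sin φ₂ − sin φ₁ cos φ₂ cos Δλ = 0.881480
θ = atan2(y, x) = 24.6270° → 24.6270° (mod 360°)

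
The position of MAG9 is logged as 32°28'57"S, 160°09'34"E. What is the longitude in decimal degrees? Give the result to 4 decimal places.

160.1594°E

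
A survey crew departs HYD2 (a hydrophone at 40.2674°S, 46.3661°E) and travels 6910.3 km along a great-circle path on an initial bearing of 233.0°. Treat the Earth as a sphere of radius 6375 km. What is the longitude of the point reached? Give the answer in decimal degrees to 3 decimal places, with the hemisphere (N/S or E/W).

42.565°W

δ = d/R = 6910.3/6375 = 1.083969 rad
φ₂ = arcsin(sin φ₁ cos δ + cos φ₁ sin δ cos θ)
   = arcsin(-0.64636·0.46782 + 0.76304·0.88382·-0.60182) = -45.09171°
λ₂ = λ₁ + atan2(sin θ sin δ cos φ₁, cos δ − sin φ₁ sin φ₂) = -42.56479°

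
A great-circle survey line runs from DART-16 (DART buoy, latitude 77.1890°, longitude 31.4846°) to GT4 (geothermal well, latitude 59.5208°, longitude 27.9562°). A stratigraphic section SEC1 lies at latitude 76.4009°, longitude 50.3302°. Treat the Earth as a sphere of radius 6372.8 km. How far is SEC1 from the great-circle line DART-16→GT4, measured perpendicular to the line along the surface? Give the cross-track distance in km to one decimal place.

482.9 km

δ₁₃ = central angle DART-16→SEC1 = 0.076038 rad  (haversine)
θ₁₃ = bearing DART-16→SEC1 = 91.104°,  θ₁₂ = bearing DART-16→GT4 = 185.890°
dₓₜ = R·arcsin(sin δ₁₃ · sin(θ₁₃ − θ₁₂)) = 6372.8·arcsin(0.07596·sin(-94.786°)) = -482.881 km
|dₓₜ| = 482.881 km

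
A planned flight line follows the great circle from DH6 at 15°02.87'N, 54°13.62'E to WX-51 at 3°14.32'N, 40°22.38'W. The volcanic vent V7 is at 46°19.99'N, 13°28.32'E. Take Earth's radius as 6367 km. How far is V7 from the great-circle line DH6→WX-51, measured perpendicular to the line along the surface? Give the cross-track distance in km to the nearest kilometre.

3535 km

DH6: φ = +15.04783°, λ = +54.22700°
WX-51: φ = +3.23867°, λ = -40.37300°
V7: φ = +46.33317°, λ = +13.47200°
δ₁₃ = central angle DH6→V7 = 0.805291 rad  (haversine)
θ₁₃ = bearing DH6→V7 = 321.307°,  θ₁₂ = bearing DH6→WX-51 = 274.330°
dₓₜ = R·arcsin(sin δ₁₃ · sin(θ₁₃ − θ₁₂)) = 6367·arcsin(0.72103·sin(46.977°)) = 3535.117 km
|dₓₜ| = 3535.117 km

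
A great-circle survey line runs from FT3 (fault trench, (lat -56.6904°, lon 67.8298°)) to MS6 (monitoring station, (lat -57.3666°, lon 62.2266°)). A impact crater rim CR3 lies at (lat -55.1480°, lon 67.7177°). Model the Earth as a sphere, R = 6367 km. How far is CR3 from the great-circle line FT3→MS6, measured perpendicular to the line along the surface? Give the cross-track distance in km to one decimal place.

167.5 km

δ₁₃ = central angle FT3→CR3 = 0.026942 rad  (haversine)
θ₁₃ = bearing FT3→CR3 = 357.621°,  θ₁₂ = bearing FT3→MS6 = 255.156°
dₓₜ = R·arcsin(sin δ₁₃ · sin(θ₁₃ − θ₁₂)) = 6367·arcsin(0.02694·sin(102.466°)) = 167.497 km
|dₓₜ| = 167.497 km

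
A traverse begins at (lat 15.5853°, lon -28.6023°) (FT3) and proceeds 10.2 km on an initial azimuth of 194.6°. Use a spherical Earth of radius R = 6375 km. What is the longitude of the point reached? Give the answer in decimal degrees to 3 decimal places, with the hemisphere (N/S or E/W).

28.626°W

δ = d/R = 10.2/6375 = 0.001600 rad
φ₂ = arcsin(sin φ₁ cos δ + cos φ₁ sin δ cos θ)
   = arcsin(0.26867·1.00000 + 0.96323·0.00160·-0.96771) = 15.49659°
λ₂ = λ₁ + atan2(sin θ sin δ cos φ₁, cos δ − sin φ₁ sin φ₂) = -28.62628°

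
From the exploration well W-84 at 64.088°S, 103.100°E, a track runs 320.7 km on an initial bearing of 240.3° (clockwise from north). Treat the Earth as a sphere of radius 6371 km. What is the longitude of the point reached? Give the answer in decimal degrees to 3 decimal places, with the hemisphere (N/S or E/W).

97.074°E

δ = d/R = 320.7/6371 = 0.050337 rad
φ₂ = arcsin(sin φ₁ cos δ + cos φ₁ sin δ cos θ)
   = arcsin(-0.89947·0.99873 + 0.43699·0.05032·-0.49546) = -65.39791°
λ₂ = λ₁ + atan2(sin θ sin δ cos φ₁, cos δ − sin φ₁ sin φ₂) = 97.07376°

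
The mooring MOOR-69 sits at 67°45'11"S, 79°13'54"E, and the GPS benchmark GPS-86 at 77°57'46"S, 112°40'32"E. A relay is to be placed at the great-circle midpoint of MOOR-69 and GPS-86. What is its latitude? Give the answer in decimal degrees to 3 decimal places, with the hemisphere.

MOOR-69: φ = -67.75306°, λ = +79.23167°
GPS-86: φ = -77.96278°, λ = +112.67556°
Bx = cos φ₂ cos Δλ = 0.174017,  By = cos φ₂ sin Δλ = 0.114934
φₘ = atan2(sin φ₁ + sin φ₂, √((cos φ₁ + Bx)² + By²)) = -73.48401°
λₘ = λ₁ + atan2(By, cos φ₁ + Bx) = 90.98069°

73.484°S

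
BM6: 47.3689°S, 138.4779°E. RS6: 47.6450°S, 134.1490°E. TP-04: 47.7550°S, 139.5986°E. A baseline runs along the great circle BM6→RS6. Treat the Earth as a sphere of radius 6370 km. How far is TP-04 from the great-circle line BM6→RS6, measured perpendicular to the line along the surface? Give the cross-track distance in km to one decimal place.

53.4 km

δ₁₃ = central angle BM6→TP-04 = 0.014819 rad  (haversine)
θ₁₃ = bearing BM6→TP-04 = 117.459°,  θ₁₂ = bearing BM6→RS6 = 263.012°
dₓₜ = R·arcsin(sin δ₁₃ · sin(θ₁₃ − θ₁₂)) = 6370·arcsin(0.01482·sin(-145.553°)) = -53.395 km
|dₓₜ| = 53.395 km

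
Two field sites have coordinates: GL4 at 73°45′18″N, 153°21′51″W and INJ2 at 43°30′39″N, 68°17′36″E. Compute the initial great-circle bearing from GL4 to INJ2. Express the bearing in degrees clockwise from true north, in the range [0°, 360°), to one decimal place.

GL4: φ = +73.75500°, λ = -153.36417°
INJ2: φ = +43.51083°, λ = +68.29333°
Δλ = -138.3425°
y = sin Δλ · cos φ₂ = -0.482053
x = cos φ₁ sin φ₂ − sin φ₁ cos φ₂ cos Δλ = 0.712821
θ = atan2(y, x) = -34.0689° → 325.9311° (mod 360°)

325.9°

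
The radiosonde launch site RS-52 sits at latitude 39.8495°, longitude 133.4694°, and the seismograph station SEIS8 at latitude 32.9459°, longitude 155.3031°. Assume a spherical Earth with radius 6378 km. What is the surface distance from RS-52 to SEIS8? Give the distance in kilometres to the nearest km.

2095 km

Δφ = -6.9036°,  Δλ = 21.8337°
a = sin²(Δφ/2) + cos φ₁ cos φ₂ sin²(Δλ/2) = 0.026733
c = 2·arcsin(√a) = 0.328477 rad = 18.8204°
d = R·c = 6378 × 0.328477 = 2095.0 km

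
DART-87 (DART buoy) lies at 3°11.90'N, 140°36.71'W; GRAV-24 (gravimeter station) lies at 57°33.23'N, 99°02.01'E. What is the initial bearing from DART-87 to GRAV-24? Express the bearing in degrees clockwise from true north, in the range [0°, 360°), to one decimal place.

331.6°

DART-87: φ = +3.19833°, λ = -140.61183°
GRAV-24: φ = +57.55383°, λ = +99.03350°
Δλ = -120.3547°
y = sin Δλ · cos φ₂ = -0.462959
x = cos φ₁ sin φ₂ − sin φ₁ cos φ₂ cos Δλ = 0.857708
θ = atan2(y, x) = -28.3585° → 331.6415° (mod 360°)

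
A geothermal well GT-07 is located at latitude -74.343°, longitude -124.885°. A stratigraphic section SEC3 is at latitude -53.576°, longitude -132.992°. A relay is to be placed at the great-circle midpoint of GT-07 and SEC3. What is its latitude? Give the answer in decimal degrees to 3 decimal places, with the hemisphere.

64.008°S

Bx = cos φ₂ cos Δλ = 0.587822,  By = cos φ₂ sin Δλ = -0.083733
φₘ = atan2(sin φ₁ + sin φ₂, √((cos φ₁ + Bx)² + By²)) = -64.00809°
λₘ = λ₁ + atan2(By, cos φ₁ + Bx) = -130.46082°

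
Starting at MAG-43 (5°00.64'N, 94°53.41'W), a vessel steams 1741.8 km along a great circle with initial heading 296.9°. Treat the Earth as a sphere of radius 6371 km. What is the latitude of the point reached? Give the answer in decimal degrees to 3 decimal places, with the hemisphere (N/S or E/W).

MAG-43: φ = +5.01067°, λ = -94.89017°
δ = d/R = 1741.8/6371 = 0.273395 rad
φ₂ = arcsin(sin φ₁ cos δ + cos φ₁ sin δ cos θ)
   = arcsin(0.08734·0.96286 + 0.99618·0.27000·0.45243) = 11.87568°
λ₂ = λ₁ + atan2(sin θ sin δ cos φ₁, cos δ − sin φ₁ sin φ₂) = -109.13427°

11.876°N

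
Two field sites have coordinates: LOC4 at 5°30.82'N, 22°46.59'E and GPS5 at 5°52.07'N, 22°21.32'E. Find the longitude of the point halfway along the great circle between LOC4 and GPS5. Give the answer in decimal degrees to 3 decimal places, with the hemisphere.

22.566°E

LOC4: φ = +5.51367°, λ = +22.77650°
GPS5: φ = +5.86783°, λ = +22.35533°
Bx = cos φ₂ cos Δλ = 0.994733,  By = cos φ₂ sin Δλ = -0.007312
φₘ = atan2(sin φ₁ + sin φ₂, √((cos φ₁ + Bx)² + By²)) = 5.69079°
λₘ = λ₁ + atan2(By, cos φ₁ + Bx) = 22.56598°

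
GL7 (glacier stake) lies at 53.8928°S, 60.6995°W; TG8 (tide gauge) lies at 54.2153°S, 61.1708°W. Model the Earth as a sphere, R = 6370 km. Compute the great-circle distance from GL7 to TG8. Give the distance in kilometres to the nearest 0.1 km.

47.2 km

Δφ = -0.3225°,  Δλ = -0.4713°
a = sin²(Δφ/2) + cos φ₁ cos φ₂ sin²(Δλ/2) = 0.000014
c = 2·arcsin(√a) = 0.007416 rad = 0.4249°
d = R·c = 6370 × 0.007416 = 47.2 km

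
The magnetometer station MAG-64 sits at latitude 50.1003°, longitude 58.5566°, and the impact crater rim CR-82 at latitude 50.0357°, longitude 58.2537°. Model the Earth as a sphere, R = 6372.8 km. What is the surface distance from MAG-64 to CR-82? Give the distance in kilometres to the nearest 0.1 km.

22.8 km

Δφ = -0.0646°,  Δλ = -0.3029°
a = sin²(Δφ/2) + cos φ₁ cos φ₂ sin²(Δλ/2) = 0.000003
c = 2·arcsin(√a) = 0.003576 rad = 0.2049°
d = R·c = 6372.8 × 0.003576 = 22.8 km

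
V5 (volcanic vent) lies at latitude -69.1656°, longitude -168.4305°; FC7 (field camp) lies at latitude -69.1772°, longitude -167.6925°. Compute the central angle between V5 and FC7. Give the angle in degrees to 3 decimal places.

Δφ = -0.0116°,  Δλ = 0.7380°
a = sin²(Δφ/2) + cos φ₁ cos φ₂ sin²(Δλ/2) = 0.000005
c = 2·arcsin(√a) = 0.004584 rad = 0.2627°

0.263°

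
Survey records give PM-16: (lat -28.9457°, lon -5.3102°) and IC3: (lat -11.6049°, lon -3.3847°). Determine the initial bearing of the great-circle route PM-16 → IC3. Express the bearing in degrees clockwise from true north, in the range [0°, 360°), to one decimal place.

Δλ = 1.9255°
y = sin Δλ · cos φ₂ = 0.032913
x = cos φ₁ sin φ₂ − sin φ₁ cos φ₂ cos Δλ = 0.297787
θ = atan2(y, x) = 6.3071° → 6.3071° (mod 360°)

6.3°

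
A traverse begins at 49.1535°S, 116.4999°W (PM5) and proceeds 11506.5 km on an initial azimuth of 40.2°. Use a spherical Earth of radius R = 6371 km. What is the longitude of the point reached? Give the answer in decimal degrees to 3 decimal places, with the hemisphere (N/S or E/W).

59.614°W

δ = d/R = 11506.5/6371 = 1.806074 rad
φ₂ = arcsin(sin φ₁ cos δ + cos φ₁ sin δ cos θ)
   = arcsin(-0.75646·-0.23311 + 0.65403·0.97245·0.76380) = 41.46240°
λ₂ = λ₁ + atan2(sin θ sin δ cos φ₁, cos δ − sin φ₁ sin φ₂) = -59.61437°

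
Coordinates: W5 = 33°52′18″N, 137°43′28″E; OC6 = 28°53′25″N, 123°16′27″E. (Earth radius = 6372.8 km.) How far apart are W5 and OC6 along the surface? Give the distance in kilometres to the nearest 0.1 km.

1478.0 km

W5: φ = +33.87167°, λ = +137.72444°
OC6: φ = +28.89028°, λ = +123.27417°
Δφ = -4.9814°,  Δλ = -14.4503°
a = sin²(Δφ/2) + cos φ₁ cos φ₂ sin²(Δλ/2) = 0.013387
c = 2·arcsin(√a) = 0.231926 rad = 13.2884°
d = R·c = 6372.8 × 0.231926 = 1478.0 km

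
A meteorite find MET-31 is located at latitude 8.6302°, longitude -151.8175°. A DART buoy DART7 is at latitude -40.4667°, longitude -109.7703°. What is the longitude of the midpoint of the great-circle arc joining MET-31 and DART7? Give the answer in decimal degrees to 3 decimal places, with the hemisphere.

Bx = cos φ₂ cos Δλ = 0.564953,  By = cos φ₂ sin Δλ = 0.509529
φₘ = atan2(sin φ₁ + sin φ₂, √((cos φ₁ + Bx)² + By²)) = -16.97002°
λₘ = λ₁ + atan2(By, cos φ₁ + Bx) = -133.66006°

133.660°W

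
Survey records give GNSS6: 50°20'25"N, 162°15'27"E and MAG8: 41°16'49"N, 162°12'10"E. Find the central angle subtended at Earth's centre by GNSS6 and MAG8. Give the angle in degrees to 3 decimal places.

9.060°

GNSS6: φ = +50.34028°, λ = +162.25750°
MAG8: φ = +41.28028°, λ = +162.20278°
Δφ = -9.0600°,  Δλ = -0.0547°
a = sin²(Δφ/2) + cos φ₁ cos φ₂ sin²(Δλ/2) = 0.006238
c = 2·arcsin(√a) = 0.158128 rad = 9.0601°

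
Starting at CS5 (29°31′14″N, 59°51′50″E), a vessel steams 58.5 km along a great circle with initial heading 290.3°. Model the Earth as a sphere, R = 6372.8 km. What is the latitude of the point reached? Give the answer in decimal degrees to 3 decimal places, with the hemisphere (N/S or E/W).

CS5: φ = +29.52056°, λ = +59.86389°
δ = d/R = 58.5/6372.8 = 0.009180 rad
φ₂ = arcsin(sin φ₁ cos δ + cos φ₁ sin δ cos θ)
   = arcsin(0.49274·0.99996 + 0.87018·0.00918·0.34694) = 29.70182°
λ₂ = λ₁ + atan2(sin θ sin δ cos φ₁, cos δ − sin φ₁ sin φ₂) = 59.29599°

29.702°N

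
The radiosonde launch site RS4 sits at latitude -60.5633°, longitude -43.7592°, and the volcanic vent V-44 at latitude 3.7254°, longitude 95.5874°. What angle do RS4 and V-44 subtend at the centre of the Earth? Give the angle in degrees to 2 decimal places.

Δφ = 64.2887°,  Δλ = 139.3466°
a = sin²(Δφ/2) + cos φ₁ cos φ₂ sin²(Δλ/2) = 0.714327
c = 2·arcsin(√a) = 2.013798 rad = 115.3821°

115.38°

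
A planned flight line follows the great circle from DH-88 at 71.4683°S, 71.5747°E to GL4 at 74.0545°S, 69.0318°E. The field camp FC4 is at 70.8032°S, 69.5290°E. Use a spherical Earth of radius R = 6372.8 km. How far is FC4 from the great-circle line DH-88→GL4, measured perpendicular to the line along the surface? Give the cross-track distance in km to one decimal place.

δ₁₃ = central angle DH-88→FC4 = 0.016370 rad  (haversine)
θ₁₃ = bearing DH-88→FC4 = 314.187°,  θ₁₂ = bearing DH-88→GL4 = 195.035°
dₓₜ = R·arcsin(sin δ₁₃ · sin(θ₁₃ − θ₁₂)) = 6372.8·arcsin(0.01637·sin(119.153°)) = 91.105 km
|dₓₜ| = 91.105 km

91.1 km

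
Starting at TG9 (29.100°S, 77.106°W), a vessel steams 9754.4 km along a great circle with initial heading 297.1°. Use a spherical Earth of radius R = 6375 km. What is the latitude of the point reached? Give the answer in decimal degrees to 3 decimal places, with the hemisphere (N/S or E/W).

δ = d/R = 9754.4/6375 = 1.530102 rad
φ₂ = arcsin(sin φ₁ cos δ + cos φ₁ sin δ cos θ)
   = arcsin(-0.48634·0.04068 + 0.87377·0.99917·0.45554) = 22.20535°
λ₂ = λ₁ + atan2(sin θ sin δ cos φ₁, cos δ − sin φ₁ sin φ₂) = -150.99542°

22.205°N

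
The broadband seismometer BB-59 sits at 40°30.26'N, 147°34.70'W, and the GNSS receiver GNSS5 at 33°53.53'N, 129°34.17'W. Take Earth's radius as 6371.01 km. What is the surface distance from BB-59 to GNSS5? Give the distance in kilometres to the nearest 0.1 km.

BB-59: φ = +40.50433°, λ = -147.57833°
GNSS5: φ = +33.89217°, λ = -129.56950°
Δφ = -6.6122°,  Δλ = 18.0088°
a = sin²(Δφ/2) + cos φ₁ cos φ₂ sin²(Δλ/2) = 0.018787
c = 2·arcsin(√a) = 0.274994 rad = 15.7560°
d = R·c = 6371.01 × 0.274994 = 1752.0 km

1752.0 km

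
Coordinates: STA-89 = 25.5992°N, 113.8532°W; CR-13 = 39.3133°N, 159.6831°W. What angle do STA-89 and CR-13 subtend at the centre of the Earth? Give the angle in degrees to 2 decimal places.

40.54°

Δφ = 13.7141°,  Δλ = -45.8299°
a = sin²(Δφ/2) + cos φ₁ cos φ₂ sin²(Δλ/2) = 0.120036
c = 2·arcsin(√a) = 0.707594 rad = 40.5422°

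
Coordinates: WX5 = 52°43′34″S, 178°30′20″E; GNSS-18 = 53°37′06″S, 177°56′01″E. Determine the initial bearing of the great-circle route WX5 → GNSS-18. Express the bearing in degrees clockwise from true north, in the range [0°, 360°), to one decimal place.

WX5: φ = -52.72611°, λ = +178.50556°
GNSS-18: φ = -53.61833°, λ = +177.93361°
Δλ = -0.5719°
y = sin Δλ · cos φ₂ = -0.005921
x = cos φ₁ sin φ₂ − sin φ₁ cos φ₂ cos Δλ = -0.015595
θ = atan2(y, x) = -159.2096° → 200.7904° (mod 360°)

200.8°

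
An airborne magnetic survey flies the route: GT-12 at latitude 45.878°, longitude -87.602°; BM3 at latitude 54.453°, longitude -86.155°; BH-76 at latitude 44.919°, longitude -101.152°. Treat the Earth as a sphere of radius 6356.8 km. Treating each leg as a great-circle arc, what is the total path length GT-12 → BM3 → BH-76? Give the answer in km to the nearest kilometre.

GT-12→BM3: c = 0.150525 rad, d = 956.86 km
BM3→BH-76: c = 0.236493 rad, d = 1503.34 km
Total = 956.86 + 1503.34 = 2460.20 km

2460 km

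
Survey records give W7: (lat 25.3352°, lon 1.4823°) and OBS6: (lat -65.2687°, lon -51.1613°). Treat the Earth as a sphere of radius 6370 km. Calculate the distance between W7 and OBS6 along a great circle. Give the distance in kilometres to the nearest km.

Δφ = -90.6039°,  Δλ = -52.6436°
a = sin²(Δφ/2) + cos φ₁ cos φ₂ sin²(Δλ/2) = 0.579615
c = 2·arcsin(√a) = 1.730707 rad = 99.1622°
d = R·c = 6370 × 1.730707 = 11024.6 km

11025 km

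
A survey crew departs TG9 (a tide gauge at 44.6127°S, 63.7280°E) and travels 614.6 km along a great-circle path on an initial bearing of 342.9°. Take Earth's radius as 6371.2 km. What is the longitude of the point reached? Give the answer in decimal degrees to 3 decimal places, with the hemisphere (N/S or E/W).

61.630°E

δ = d/R = 614.6/6371.2 = 0.096465 rad
φ₂ = arcsin(sin φ₁ cos δ + cos φ₁ sin δ cos θ)
   = arcsin(-0.70231·0.99535 + 0.71187·0.09632·0.95579) = -39.30974°
λ₂ = λ₁ + atan2(sin θ sin δ cos φ₁, cos δ − sin φ₁ sin φ₂) = 61.63035°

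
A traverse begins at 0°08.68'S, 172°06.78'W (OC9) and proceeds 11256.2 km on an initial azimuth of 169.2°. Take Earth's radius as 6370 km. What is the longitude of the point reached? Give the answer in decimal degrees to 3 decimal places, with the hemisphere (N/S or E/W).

35.061°W

OC9: φ = -0.14467°, λ = -172.11300°
δ = d/R = 11256.2/6370 = 1.767064 rad
φ₂ = arcsin(sin φ₁ cos δ + cos φ₁ sin δ cos θ)
   = arcsin(-0.00252·-0.19501 + 1.00000·0.98080·-0.98229) = -74.35117°
λ₂ = λ₁ + atan2(sin θ sin δ cos φ₁, cos δ − sin φ₁ sin φ₂) = -35.06109°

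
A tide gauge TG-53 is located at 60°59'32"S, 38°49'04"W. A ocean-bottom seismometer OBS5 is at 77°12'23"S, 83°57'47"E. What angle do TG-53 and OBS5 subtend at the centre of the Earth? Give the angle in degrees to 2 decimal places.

37.37°

TG-53: φ = -60.99222°, λ = -38.81778°
OBS5: φ = -77.20639°, λ = +83.96306°
Δφ = -16.2142°,  Δλ = 122.7808°
a = sin²(Δφ/2) + cos φ₁ cos φ₂ sin²(Δλ/2) = 0.102649
c = 2·arcsin(√a) = 0.652279 rad = 37.3728°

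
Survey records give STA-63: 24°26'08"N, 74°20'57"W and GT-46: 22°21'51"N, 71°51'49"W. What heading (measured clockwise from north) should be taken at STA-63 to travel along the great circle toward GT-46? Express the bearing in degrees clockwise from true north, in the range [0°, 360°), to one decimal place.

STA-63: φ = +24.43556°, λ = -74.34917°
GT-46: φ = +22.36417°, λ = -71.86361°
Δλ = 2.4856°
y = sin Δλ · cos φ₂ = 0.040106
x = cos φ₁ sin φ₂ − sin φ₁ cos φ₂ cos Δλ = -0.035785
θ = atan2(y, x) = 131.7414° → 131.7414° (mod 360°)

131.7°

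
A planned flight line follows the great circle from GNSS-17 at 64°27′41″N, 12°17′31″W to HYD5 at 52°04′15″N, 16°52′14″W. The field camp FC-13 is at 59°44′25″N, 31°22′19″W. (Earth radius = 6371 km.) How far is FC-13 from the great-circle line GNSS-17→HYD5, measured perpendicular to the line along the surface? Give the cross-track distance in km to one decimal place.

GNSS-17: φ = +64.46139°, λ = -12.29194°
HYD5: φ = +52.07083°, λ = -16.87056°
FC-13: φ = +59.74028°, λ = -31.37194°
δ₁₃ = central angle GNSS-17→FC-13 = 0.175312 rad  (haversine)
θ₁₃ = bearing GNSS-17→FC-13 = 250.811°,  θ₁₂ = bearing GNSS-17→HYD5 = 192.984°
dₓₜ = R·arcsin(sin δ₁₃ · sin(θ₁₃ − θ₁₂)) = 6371·arcsin(0.17442·sin(57.827°)) = 944.023 km
|dₓₜ| = 944.023 km

944.0 km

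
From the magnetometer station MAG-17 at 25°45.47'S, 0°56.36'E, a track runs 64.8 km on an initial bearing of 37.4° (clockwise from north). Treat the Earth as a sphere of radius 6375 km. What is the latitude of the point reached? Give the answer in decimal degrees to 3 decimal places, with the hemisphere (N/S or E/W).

MAG-17: φ = -25.75783°, λ = +0.93933°
δ = d/R = 64.8/6375 = 0.010165 rad
φ₂ = arcsin(sin φ₁ cos δ + cos φ₁ sin δ cos θ)
   = arcsin(-0.43457·0.99995 + 0.90064·0.01016·0.79441) = -25.29465°
λ₂ = λ₁ + atan2(sin θ sin δ cos φ₁, cos δ − sin φ₁ sin φ₂) = 1.33057°

25.295°S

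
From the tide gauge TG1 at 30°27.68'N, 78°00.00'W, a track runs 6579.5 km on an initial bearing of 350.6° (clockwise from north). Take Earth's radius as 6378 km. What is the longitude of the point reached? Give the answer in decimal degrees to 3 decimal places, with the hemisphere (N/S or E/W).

TG1: φ = +30.46133°, λ = -78.00000°
δ = d/R = 6579.5/6378 = 1.031593 rad
φ₂ = arcsin(sin φ₁ cos δ + cos φ₁ sin δ cos θ)
   = arcsin(0.50696·0.51345 + 0.86197·0.85812·0.98657) = 81.90635°
λ₂ = λ₁ + atan2(sin θ sin δ cos φ₁, cos δ − sin φ₁ sin φ₂) = -162.54091°

162.541°W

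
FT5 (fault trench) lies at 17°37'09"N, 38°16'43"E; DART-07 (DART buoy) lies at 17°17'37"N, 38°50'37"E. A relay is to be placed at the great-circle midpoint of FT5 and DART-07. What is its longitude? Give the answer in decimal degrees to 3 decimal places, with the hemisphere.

38.561°E

FT5: φ = +17.61917°, λ = +38.27861°
DART-07: φ = +17.29361°, λ = +38.84361°
Bx = cos φ₂ cos Δλ = 0.954748,  By = cos φ₂ sin Δλ = 0.009415
φₘ = atan2(sin φ₁ + sin φ₂, √((cos φ₁ + Bx)² + By²)) = 17.45659°
λₘ = λ₁ + atan2(By, cos φ₁ + Bx) = 38.56136°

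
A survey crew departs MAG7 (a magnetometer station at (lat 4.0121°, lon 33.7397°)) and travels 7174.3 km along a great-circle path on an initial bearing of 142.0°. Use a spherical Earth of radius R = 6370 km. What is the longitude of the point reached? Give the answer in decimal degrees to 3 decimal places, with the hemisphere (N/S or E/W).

83.000°E

δ = d/R = 7174.3/6370 = 1.126264 rad
φ₂ = arcsin(sin φ₁ cos δ + cos φ₁ sin δ cos θ)
   = arcsin(0.06997·0.43004 + 0.99755·0.90281·-0.78801) = -42.81189°
λ₂ = λ₁ + atan2(sin θ sin δ cos φ₁, cos δ − sin φ₁ sin φ₂) = 82.99989°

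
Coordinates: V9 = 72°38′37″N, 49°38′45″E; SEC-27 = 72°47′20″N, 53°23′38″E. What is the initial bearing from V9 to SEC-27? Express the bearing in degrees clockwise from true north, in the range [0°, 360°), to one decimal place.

V9: φ = +72.64361°, λ = +49.64583°
SEC-27: φ = +72.78889°, λ = +53.39389°
Δλ = 3.7481°
y = sin Δλ · cos φ₂ = 0.019342
x = cos φ₁ sin φ₂ − sin φ₁ cos φ₂ cos Δλ = 0.003140
θ = atan2(y, x) = 80.7802° → 80.7802° (mod 360°)

80.8°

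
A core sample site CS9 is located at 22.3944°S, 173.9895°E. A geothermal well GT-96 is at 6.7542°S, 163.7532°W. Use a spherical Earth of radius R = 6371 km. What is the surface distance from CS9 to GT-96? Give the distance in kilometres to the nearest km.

Δφ = 15.6402°,  Δλ = 22.2573°
a = sin²(Δφ/2) + cos φ₁ cos φ₂ sin²(Δλ/2) = 0.052718
c = 2·arcsin(√a) = 0.463344 rad = 26.5476°
d = R·c = 6371 × 0.463344 = 2952.0 km

2952 km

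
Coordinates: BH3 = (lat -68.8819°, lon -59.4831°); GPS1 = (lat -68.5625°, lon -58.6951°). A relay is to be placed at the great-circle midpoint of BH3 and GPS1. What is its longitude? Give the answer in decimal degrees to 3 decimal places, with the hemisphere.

59.086°W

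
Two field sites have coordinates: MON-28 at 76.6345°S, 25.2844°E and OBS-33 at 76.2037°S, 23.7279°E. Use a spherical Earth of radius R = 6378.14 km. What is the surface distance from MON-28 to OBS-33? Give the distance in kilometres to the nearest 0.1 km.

Δφ = 0.4308°,  Δλ = -1.5565°
a = sin²(Δφ/2) + cos φ₁ cos φ₂ sin²(Δλ/2) = 0.000024
c = 2·arcsin(√a) = 0.009860 rad = 0.5649°
d = R·c = 6378.14 × 0.009860 = 62.9 km

62.9 km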